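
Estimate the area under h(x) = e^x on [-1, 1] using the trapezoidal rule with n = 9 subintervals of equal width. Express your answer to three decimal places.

2.360

Δx = (1 − (-1))/9 = 2/9.
h(-1) ≈ 0.368, h(-7/9) ≈ 0.459, h(-5/9) ≈ 0.574, h(-1/3) ≈ 0.717, h(-1/9) ≈ 0.895, h(1/9) ≈ 1.118, h(1/3) ≈ 1.396, h(5/9) ≈ 1.743, h(7/9) ≈ 2.177, h(1) ≈ 2.718.
T_9 = (Δx/2)·[h(x_0) + 2h(x_1) + ... + 2h(x_{8}) + h(x_9)].
Sum ≈ 2.360.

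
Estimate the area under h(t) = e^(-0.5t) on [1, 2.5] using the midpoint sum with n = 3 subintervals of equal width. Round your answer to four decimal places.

Δt = (2.5 − 1)/3 = 0.5.
Midpoints: 1.25, 1.75, 2.25.
h(1.25) ≈ 0.5353, h(1.75) ≈ 0.4169, h(2.25) ≈ 0.3247.
Sum = Δt · [h(1.25) + h(1.75) + h(2.25)].
Sum ≈ 0.6384.

0.6384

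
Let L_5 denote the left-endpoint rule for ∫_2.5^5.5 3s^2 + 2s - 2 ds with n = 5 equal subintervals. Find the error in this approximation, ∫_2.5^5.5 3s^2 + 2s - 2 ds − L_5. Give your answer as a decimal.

22.86

Exact integral: ∫_2.5^5.5 f(s) ds = 168.75.
L_5 = 145.89.
Error = 168.75 − 145.89 = 22.86.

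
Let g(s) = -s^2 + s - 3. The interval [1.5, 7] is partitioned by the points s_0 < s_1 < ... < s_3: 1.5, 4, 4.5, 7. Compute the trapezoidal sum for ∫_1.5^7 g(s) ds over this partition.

Subinterval widths: 2.5, 0.5, 2.5.
g(1.5) = -3.75, g(4) = -15, g(4.5) = -18.75, g(7) = -45.
On each subinterval the trapezoid contributes (Δs_i/2)·[g(s_{i-1}) + g(s_i)].
Sum = -111.5625.

-111.5625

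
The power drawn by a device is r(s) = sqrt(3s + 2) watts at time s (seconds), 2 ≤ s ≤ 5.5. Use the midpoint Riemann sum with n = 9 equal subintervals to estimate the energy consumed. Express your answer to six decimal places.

12.655386

Δs = (5.5 − 2)/9 = 7/18.
Midpoints: 79/36, 31/12, 107/36, 121/36, 3.75, 149/36, 163/36, 59/12, 191/36.
r(79/36) ≈ 2.929733, r(31/12) ≈ 3.122499, r(107/36) ≈ 3.304038, r(121/36) ≈ 3.476109, r(3.75) ≈ 3.640055, r(149/36) ≈ 3.796929, r(163/36) ≈ 3.947573, r(59/12) ≈ 4.092676, r(191/36) ≈ 4.232808.
Sum = Δs · [r(79/36) + r(31/12) + r(107/36) + ...].
Sum ≈ 12.655386.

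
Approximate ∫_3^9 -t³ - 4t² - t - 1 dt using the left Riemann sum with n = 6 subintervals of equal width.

Δt = (9 − 3)/6 = 1.
Left endpoints: 3, 4, 5, 6, 7, 8.
f(3) = -67, f(4) = -133, f(5) = -231, f(6) = -367, f(7) = -547, f(8) = -777.
Sum = Δt · [f(3) + f(4) + f(5) + ...].
Sum = -2122.

-2122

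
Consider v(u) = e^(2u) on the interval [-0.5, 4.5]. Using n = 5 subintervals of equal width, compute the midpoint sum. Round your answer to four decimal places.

3447.3740

Δu = (4.5 − (-0.5))/5 = 1.
Midpoints: 0, 1, 2, 3, 4.
v(0) ≈ 1.0000, v(1) ≈ 7.3891, v(2) ≈ 54.5982, v(3) ≈ 403.4288, v(4) ≈ 2980.9580.
Sum = Δu · [v(0) + v(1) + v(2) + v(3) + v(4)].
Sum ≈ 3447.3740.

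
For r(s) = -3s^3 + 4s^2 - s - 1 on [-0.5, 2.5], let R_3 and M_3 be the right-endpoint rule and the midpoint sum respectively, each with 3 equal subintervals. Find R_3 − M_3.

-16.875

R_3 = -29.875.
M_3 = -13.
R_3 − M_3 = -16.875.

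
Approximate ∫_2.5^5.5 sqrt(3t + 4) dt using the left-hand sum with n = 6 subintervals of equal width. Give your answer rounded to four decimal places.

11.6734

Δt = (5.5 − 2.5)/6 = 0.5.
Left endpoints: 2.5, 3, 3.5, 4, 4.5, 5.
f(2.5) ≈ 3.3912, f(3) ≈ 3.6056, f(3.5) ≈ 3.8079, f(4) ≈ 4.0000, f(4.5) ≈ 4.1833, f(5) ≈ 4.3589.
Sum = Δt · [f(2.5) + f(3) + f(3.5) + ...].
Sum ≈ 11.6734.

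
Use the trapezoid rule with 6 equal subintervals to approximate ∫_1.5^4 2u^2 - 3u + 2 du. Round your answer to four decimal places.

Δu = (4 − 1.5)/6 = 5/12.
f(1.5) = 2, f(23/12) = 259/72, f(7/3) = 53/9, f(2.75) = 8.875, f(19/6) = 113/9, f(43/12) = 1219/72, f(4) = 22.
T_6 = (Δu/2)·[f(u_0) + 2f(u_1) + ... + 2f(u_{5}) + f(u_6)].
Sum ≈ 24.9363.

24.9363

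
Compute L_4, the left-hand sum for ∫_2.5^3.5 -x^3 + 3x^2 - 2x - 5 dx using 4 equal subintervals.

-10.15625

Δx = (3.5 − 2.5)/4 = 0.25.
Left endpoints: 2.5, 2.75, 3, 3.25.
f(2.5) = -6.875, f(2.75) = -8.609375, f(3) = -11, f(3.25) = -14.140625.
Sum = Δx · [f(2.5) + f(2.75) + f(3) + f(3.25)].
Sum = -10.15625.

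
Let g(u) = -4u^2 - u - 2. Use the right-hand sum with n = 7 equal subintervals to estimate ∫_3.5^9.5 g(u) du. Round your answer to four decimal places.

Δu = (9.5 − 3.5)/7 = 6/7.
Right endpoints: 61/14, 73/14, 85/14, 97/14, 109/14, 121/14, 9.5.
g(61/14) = -8065/98, g(73/14) = -11365/98, g(85/14) = -15241/98, g(97/14) = -19693/98, g(109/14) = -24721/98, g(121/14) = -30325/98, g(9.5) = -372.5.
Sum = Δu · [g(61/14) + g(73/14) + g(85/14) + ...].
Sum ≈ -1276.2245.

-1276.2245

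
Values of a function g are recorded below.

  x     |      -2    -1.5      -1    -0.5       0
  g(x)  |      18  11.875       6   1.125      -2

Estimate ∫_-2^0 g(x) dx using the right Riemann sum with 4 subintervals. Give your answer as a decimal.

Δx = 0.5.
Sum = 0.5·[11.875 + 6 + 1.125 + (-2)] = 8.5.

8.5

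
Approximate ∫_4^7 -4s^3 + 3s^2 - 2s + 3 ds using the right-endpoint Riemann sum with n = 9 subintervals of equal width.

Δs = (7 − 4)/9 = 1/3.
Right endpoints: 13/3, 14/3, 5, 16/3, 17/3, 6, 19/3, 20/3, 7.
f(13/3) = -7420/27, f(14/3) = -9383/27, f(5) = -432, f(16/3) = -14287/27, f(17/3) = -17276/27, f(6) = -765, f(19/3) = -24448/27, f(20/3) = -28679/27, f(7) = -1236.
Sum = Δs · [f(13/3) + f(14/3) + f(5) + ...].
Sum = -2064.

-2064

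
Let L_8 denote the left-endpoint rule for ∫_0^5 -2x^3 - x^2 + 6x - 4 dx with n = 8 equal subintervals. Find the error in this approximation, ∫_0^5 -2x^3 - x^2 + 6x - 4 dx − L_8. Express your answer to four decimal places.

-71.3542

Exact integral: ∫_0^5 f(x) dx ≈ -299.166667.
L_8 = -227.8125.
Error ≈ -299.166667 − (-227.8125) ≈ -71.3542.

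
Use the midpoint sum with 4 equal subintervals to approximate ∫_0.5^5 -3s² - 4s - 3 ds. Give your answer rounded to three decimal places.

-186.451

Δs = (5 − 0.5)/4 = 1.125.
Midpoints: 1.0625, 2.1875, 3.3125, 4.4375.
f(1.0625) = -10.63671875, f(2.1875) = -26.10546875, f(3.3125) = -49.16796875, f(4.4375) = -79.82421875.
Sum = Δs · [f(1.0625) + f(2.1875) + f(3.3125) + f(4.4375)].
Sum ≈ -186.451.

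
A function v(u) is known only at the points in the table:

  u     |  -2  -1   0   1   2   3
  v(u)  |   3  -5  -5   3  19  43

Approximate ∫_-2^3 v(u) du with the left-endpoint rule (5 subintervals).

15

Δu = 1.
Sum = 1·[3 + (-5) + (-5) + 3 + 19] = 15.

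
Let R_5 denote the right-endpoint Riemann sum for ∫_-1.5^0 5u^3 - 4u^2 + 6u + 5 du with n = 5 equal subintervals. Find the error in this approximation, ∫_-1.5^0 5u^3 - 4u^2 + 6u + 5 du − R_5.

Exact integral: ∫_-1.5^0 f(u) du = -10.078125.
R_5 = -5.19.
Error = -10.078125 − (-5.19) = -4.888125.

-4.888125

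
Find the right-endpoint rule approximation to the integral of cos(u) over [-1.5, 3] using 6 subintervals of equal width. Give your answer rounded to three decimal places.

Δu = (3 − (-1.5))/6 = 0.75.
Right endpoints: -0.75, 0, 0.75, 1.5, 2.25, 3.
f(-0.75) ≈ 0.732, f(0) ≈ 1.000, f(0.75) ≈ 0.732, f(1.5) ≈ 0.071, f(2.25) ≈ -0.628, f(3) ≈ -0.990.
Sum = Δu · [f(-0.75) + f(0) + f(0.75) + ...].
Sum ≈ 0.687.

0.687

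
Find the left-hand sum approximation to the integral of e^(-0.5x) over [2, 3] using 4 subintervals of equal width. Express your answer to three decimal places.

0.308

Δx = (3 − 2)/4 = 0.25.
Left endpoints: 2, 2.25, 2.5, 2.75.
f(2) ≈ 0.368, f(2.25) ≈ 0.325, f(2.5) ≈ 0.287, f(2.75) ≈ 0.253.
Sum = Δx · [f(2) + f(2.25) + f(2.5) + f(2.75)].
Sum ≈ 0.308.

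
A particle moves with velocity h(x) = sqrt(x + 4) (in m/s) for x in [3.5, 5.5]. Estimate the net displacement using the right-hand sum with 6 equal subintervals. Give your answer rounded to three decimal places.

Δx = (5.5 − 3.5)/6 = 1/3.
Right endpoints: 23/6, 25/6, 4.5, 29/6, 31/6, 5.5.
h(23/6) ≈ 2.799, h(25/6) ≈ 2.858, h(4.5) ≈ 2.915, h(29/6) ≈ 2.972, h(31/6) ≈ 3.028, h(5.5) ≈ 3.082.
Sum = Δx · [h(23/6) + h(25/6) + h(4.5) + ...].
Sum ≈ 5.885.

5.885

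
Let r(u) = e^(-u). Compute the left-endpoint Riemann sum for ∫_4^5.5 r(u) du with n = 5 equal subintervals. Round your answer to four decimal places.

0.0165

Δu = (5.5 − 4)/5 = 0.3.
Left endpoints: 4, 4.3, 4.6, 4.9, 5.2.
r(4) ≈ 0.0183, r(4.3) ≈ 0.0136, r(4.6) ≈ 0.0101, r(4.9) ≈ 0.0074, r(5.2) ≈ 0.0055.
Sum = Δu · [r(4) + r(4.3) + r(4.6) + r(4.9) + r(5.2)].
Sum ≈ 0.0165.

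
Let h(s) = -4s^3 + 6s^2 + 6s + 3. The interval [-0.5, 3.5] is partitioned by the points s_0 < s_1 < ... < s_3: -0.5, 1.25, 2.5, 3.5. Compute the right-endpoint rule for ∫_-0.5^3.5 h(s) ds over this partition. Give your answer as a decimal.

Subinterval widths: 1.75, 1.25, 1.
Right endpoints: 1.25, 2.5, 3.5.
h(1.25) = 12.0625, h(2.5) = -7, h(3.5) = -74.
Sum = Σ Δs_i · h(s_i).
Sum = -61.640625.

-61.640625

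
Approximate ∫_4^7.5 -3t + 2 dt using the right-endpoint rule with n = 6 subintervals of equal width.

Δt = (7.5 − 4)/6 = 7/12.
Right endpoints: 55/12, 31/6, 5.75, 19/3, 83/12, 7.5.
f(55/12) = -11.75, f(31/6) = -13.5, f(5.75) = -15.25, f(19/3) = -17, f(83/12) = -18.75, f(7.5) = -20.5.
Sum = Δt · [f(55/12) + f(31/6) + f(5.75) + ...].
Sum = -56.4375.

-56.4375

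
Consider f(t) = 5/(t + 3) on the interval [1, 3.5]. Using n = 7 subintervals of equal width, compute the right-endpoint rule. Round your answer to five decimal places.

Δt = (3.5 − 1)/7 = 5/14.
Right endpoints: 19/14, 12/7, 29/14, 17/7, 39/14, 22/7, 3.5.
f(19/14) = 70/61, f(12/7) = 35/33, f(29/14) = 70/71, f(17/7) = 35/38, f(39/14) = 70/81, f(22/7) = 35/43, f(3.5) = 10/13.
Sum = Δt · [f(19/14) + f(12/7) + f(29/14) + ...].
Sum ≈ 2.34375.

2.34375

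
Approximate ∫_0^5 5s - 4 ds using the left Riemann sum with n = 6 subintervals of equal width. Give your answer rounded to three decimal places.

Δs = (5 − 0)/6 = 5/6.
Left endpoints: 0, 5/6, 5/3, 2.5, 10/3, 25/6.
f(0) = -4, f(5/6) = 1/6, f(5/3) = 13/3, f(2.5) = 8.5, f(10/3) = 38/3, f(25/6) = 101/6.
Sum = Δs · [f(0) + f(5/6) + f(5/3) + ...].
Sum ≈ 32.083.

32.083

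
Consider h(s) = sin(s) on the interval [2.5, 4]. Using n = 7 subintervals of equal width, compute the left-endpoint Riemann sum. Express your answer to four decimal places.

Δs = (4 − 2.5)/7 = 3/14.
Left endpoints: 2.5, 19/7, 41/14, 22/7, 47/14, 25/7, 53/14.
h(2.5) ≈ 0.5985, h(19/7) ≈ 0.4144, h(41/14) ≈ 0.2114, h(22/7) ≈ -0.0013, h(47/14) ≈ -0.2139, h(25/7) ≈ -0.4167, h(53/14) ≈ -0.6005.
Sum = Δs · [h(2.5) + h(19/7) + h(41/14) + ...].
Sum ≈ -0.0017.

-0.0017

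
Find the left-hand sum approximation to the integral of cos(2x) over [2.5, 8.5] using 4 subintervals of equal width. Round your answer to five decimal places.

Δx = (8.5 − 2.5)/4 = 1.5.
Left endpoints: 2.5, 4, 5.5, 7.
f(2.5) ≈ 0.28366, f(4) ≈ -0.14550, f(5.5) ≈ 0.00443, f(7) ≈ 0.13674.
Sum = Δx · [f(2.5) + f(4) + f(5.5) + f(7)].
Sum ≈ 0.41899.

0.41899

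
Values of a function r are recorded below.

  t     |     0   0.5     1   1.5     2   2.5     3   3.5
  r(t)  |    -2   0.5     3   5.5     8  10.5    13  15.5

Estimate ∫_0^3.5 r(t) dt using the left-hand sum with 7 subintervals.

19.25

Δt = 0.5.
Sum = 0.5·[(-2) + 0.5 + 3 + 5.5 + 8 + 10.5 + 13] = 19.25.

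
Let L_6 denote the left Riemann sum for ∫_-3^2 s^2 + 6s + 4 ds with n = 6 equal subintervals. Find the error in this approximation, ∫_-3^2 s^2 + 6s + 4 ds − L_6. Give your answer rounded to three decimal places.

Exact integral: ∫_-3^2 f(s) ds ≈ 16.66667.
L_6 ≈ 6.82870.
Error ≈ 16.66667 − 6.82870 ≈ 9.838.

9.838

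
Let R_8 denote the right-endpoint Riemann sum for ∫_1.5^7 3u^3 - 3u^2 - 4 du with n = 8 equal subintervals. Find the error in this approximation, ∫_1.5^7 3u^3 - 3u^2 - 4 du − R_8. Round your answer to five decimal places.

-317.30005

Exact integral: ∫_1.5^7 f(u) du = 1435.328125.
R_8 ≈ 1752.6281738.
Error ≈ 1435.328125 − 1752.6281738 ≈ -317.30005.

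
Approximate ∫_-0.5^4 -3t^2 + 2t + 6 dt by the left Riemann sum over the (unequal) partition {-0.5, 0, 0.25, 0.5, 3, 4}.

5.828125

Subinterval widths: 0.5, 0.25, 0.25, 2.5, 1.
Left endpoints: -0.5, 0, 0.25, 0.5, 3.
f(-0.5) = 4.25, f(0) = 6, f(0.25) = 6.3125, f(0.5) = 6.25, f(3) = -15.
Sum = Σ Δt_i · f(t_i).
Sum = 5.828125.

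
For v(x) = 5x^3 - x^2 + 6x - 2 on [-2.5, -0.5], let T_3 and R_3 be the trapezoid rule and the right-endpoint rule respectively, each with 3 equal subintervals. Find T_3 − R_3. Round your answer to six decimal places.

T_3 ≈ -79.39814815.
R_3 ≈ -47.56481481.
T_3 − R_3 ≈ -31.833333.

-31.833333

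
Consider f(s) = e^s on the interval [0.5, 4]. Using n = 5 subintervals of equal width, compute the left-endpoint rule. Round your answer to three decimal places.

Δs = (4 − 0.5)/5 = 0.7.
Left endpoints: 0.5, 1.2, 1.9, 2.6, 3.3.
f(0.5) ≈ 1.649, f(1.2) ≈ 3.320, f(1.9) ≈ 6.686, f(2.6) ≈ 13.464, f(3.3) ≈ 27.113.
Sum = Δs · [f(0.5) + f(1.2) + f(1.9) + f(2.6) + f(3.3)].
Sum ≈ 36.562.

36.562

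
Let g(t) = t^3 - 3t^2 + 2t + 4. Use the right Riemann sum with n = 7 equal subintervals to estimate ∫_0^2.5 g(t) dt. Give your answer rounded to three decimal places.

Δt = (2.5 − 0)/7 = 5/14.
Right endpoints: 5/14, 5/7, 15/14, 10/7, 25/14, 15/7, 2.5.
g(5/14) = 12011/2744, g(5/7) = 1462/343, g(15/14) = 10781/2744, g(10/7) = 1252/343, g(25/14) = 10151/2744, g(15/7) = 1492/343, g(2.5) = 5.875.
Sum = Δt · [g(5/14) + g(5/7) + g(15/14) + ...].
Sum ≈ 10.765.

10.765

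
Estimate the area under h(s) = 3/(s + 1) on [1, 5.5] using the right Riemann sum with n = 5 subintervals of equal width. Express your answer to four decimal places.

Δs = (5.5 − 1)/5 = 0.9.
Right endpoints: 1.9, 2.8, 3.7, 4.6, 5.5.
h(1.9) = 30/29, h(2.8) = 15/19, h(3.7) = 30/47, h(4.6) = 15/28, h(5.5) = 6/13.
Sum = Δs · [h(1.9) + h(2.8) + h(3.7) + h(4.6) + h(5.5)].
Sum ≈ 3.1136.

3.1136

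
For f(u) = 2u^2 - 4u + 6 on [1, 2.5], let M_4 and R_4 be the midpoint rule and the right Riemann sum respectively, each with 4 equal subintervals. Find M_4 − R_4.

-0.94921875

M_4 = 8.21484375.
R_4 = 9.1640625.
M_4 − R_4 = -0.94921875.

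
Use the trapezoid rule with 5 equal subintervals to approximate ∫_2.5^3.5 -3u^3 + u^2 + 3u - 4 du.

Δu = (3.5 − 2.5)/5 = 0.2.
f(2.5) = -37.125, f(2.7) = -47.659, f(2.9) = -60.057, f(3.1) = -74.463, f(3.3) = -91.021, f(3.5) = -109.875.
T_5 = (Δu/2)·[f(u_0) + 2f(u_1) + ... + 2f(u_{4}) + f(u_5)].
Sum = -69.34.

-69.34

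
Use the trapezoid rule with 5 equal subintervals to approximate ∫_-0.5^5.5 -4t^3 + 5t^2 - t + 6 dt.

-652.5

Δt = (5.5 − (-0.5))/5 = 1.2.
f(-0.5) = 8.25, f(0.7) = 6.378, f(1.9) = -5.286, f(3.1) = -68.214, f(4.3) = -223.878, f(5.5) = -513.75.
T_5 = (Δt/2)·[f(t_0) + 2f(t_1) + ... + 2f(t_{4}) + f(t_5)].
Sum = -652.5.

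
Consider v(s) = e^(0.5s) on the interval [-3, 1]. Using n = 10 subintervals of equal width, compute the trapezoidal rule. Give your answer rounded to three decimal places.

2.861

Δs = (1 − (-3))/10 = 0.4.
v(-3) ≈ 0.223, v(-2.6) ≈ 0.273, v(-2.2) ≈ 0.333, v(-1.8) ≈ 0.407, v(-1.4) ≈ 0.497, v(-1) ≈ 0.607, v(-0.6) ≈ 0.741, v(-0.2) ≈ 0.905, v(0.2) ≈ 1.105, v(0.6) ≈ 1.350, v(1) ≈ 1.649.
T_10 = (Δs/2)·[v(s_0) + 2v(s_1) + ... + 2v(s_{9}) + v(s_10)].
Sum ≈ 2.861.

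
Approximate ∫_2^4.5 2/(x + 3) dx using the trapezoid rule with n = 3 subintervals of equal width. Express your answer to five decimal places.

Δx = (4.5 − 2)/3 = 5/6.
f(2) = 0.4, f(17/6) = 12/35, f(11/3) = 0.3, f(4.5) = 4/15.
T_3 = (Δx/2)·[f(x_0) + 2f(x_1) + 2f(x_2) + f(x_3)].
Sum ≈ 0.81349.

0.81349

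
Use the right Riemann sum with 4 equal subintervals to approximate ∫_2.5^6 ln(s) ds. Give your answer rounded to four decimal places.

Δs = (6 − 2.5)/4 = 0.875.
Right endpoints: 3.375, 4.25, 5.125, 6.
f(3.375) ≈ 1.2164, f(4.25) ≈ 1.4469, f(5.125) ≈ 1.6341, f(6) ≈ 1.7918.
Sum = Δs · [f(3.375) + f(4.25) + f(5.125) + f(6)].
Sum ≈ 5.3281.

5.3281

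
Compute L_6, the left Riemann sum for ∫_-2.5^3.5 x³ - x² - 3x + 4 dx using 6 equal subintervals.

6.5

Δx = (3.5 − (-2.5))/6 = 1.
Left endpoints: -2.5, -1.5, -0.5, 0.5, 1.5, 2.5.
f(-2.5) = -10.375, f(-1.5) = 2.875, f(-0.5) = 5.125, f(0.5) = 2.375, f(1.5) = 0.625, f(2.5) = 5.875.
Sum = Δx · [f(-2.5) + f(-1.5) + f(-0.5) + ...].
Sum = 6.5.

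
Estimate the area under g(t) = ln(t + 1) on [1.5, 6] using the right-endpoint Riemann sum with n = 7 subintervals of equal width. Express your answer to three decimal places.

Δt = (6 − 1.5)/7 = 9/14.
Right endpoints: 15/7, 39/14, 24/7, 57/14, 33/7, 75/14, 6.
g(15/7) ≈ 1.145, g(39/14) ≈ 1.331, g(24/7) ≈ 1.488, g(57/14) ≈ 1.624, g(33/7) ≈ 1.743, g(75/14) ≈ 1.850, g(6) ≈ 1.946.
Sum = Δt · [g(15/7) + g(39/14) + g(24/7) + ...].
Sum ≈ 7.153.

7.153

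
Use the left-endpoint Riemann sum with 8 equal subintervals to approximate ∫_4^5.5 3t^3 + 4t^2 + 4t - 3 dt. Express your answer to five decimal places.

Δt = (5.5 − 4)/8 = 0.1875.
Left endpoints: 4, 4.1875, 4.375, 4.5625, 4.75, 4.9375, 5.125, 5.3125.
f(4) = 269, f(4.1875) = 1245905/4096, f(4.375) = 175249/512, f(4.5625) = 1570571/4096, f(4.75) = 427.765625, f(4.9375) = 1947149/4096, f(5.125) = 269515/512, f(5.3125) = 2379527/4096.
Sum = Δt · [f(4) + f(4.1875) + f(4.375) + ...].
Sum ≈ 620.50854.

620.50854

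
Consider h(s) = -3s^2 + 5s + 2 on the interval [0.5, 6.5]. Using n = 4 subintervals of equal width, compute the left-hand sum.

-92.25

Δs = (6.5 − 0.5)/4 = 1.5.
Left endpoints: 0.5, 2, 3.5, 5.
h(0.5) = 3.75, h(2) = 0, h(3.5) = -17.25, h(5) = -48.
Sum = Δs · [h(0.5) + h(2) + h(3.5) + h(5)].
Sum = -92.25.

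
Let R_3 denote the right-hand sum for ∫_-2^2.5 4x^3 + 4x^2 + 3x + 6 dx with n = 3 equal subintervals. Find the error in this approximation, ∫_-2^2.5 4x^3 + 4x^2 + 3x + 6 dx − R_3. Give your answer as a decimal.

Exact integral: ∫_-2^2.5 f(x) dx = 84.9375.
R_3 = 184.5.
Error = 84.9375 − 184.5 = -99.5625.

-99.5625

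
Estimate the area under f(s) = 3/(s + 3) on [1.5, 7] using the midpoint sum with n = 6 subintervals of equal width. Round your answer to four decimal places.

2.3914

Δs = (7 − 1.5)/6 = 11/12.
Midpoints: 47/24, 2.875, 91/24, 113/24, 5.625, 157/24.
f(47/24) = 72/119, f(2.875) = 24/47, f(91/24) = 72/163, f(113/24) = 72/185, f(5.625) = 8/23, f(157/24) = 72/229.
Sum = Δs · [f(47/24) + f(2.875) + f(91/24) + ...].
Sum ≈ 2.3914.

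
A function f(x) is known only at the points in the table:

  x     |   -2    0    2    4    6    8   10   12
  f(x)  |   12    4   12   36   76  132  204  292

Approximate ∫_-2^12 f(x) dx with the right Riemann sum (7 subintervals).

1512

Δx = 2.
Sum = 2·[4 + 12 + 36 + 76 + 132 + 204 + 292] = 1512.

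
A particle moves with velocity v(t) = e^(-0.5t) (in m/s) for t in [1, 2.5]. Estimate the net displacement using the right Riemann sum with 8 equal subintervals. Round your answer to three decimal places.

Δt = (2.5 − 1)/8 = 0.1875.
Right endpoints: 1.1875, 1.375, 1.5625, 1.75, 1.9375, 2.125, 2.3125, 2.5.
v(1.1875) ≈ 0.552, v(1.375) ≈ 0.503, v(1.5625) ≈ 0.458, v(1.75) ≈ 0.417, v(1.9375) ≈ 0.380, v(2.125) ≈ 0.346, v(2.3125) ≈ 0.315, v(2.5) ≈ 0.287.
Sum = Δt · [v(1.1875) + v(1.375) + v(1.5625) + ...].
Sum ≈ 0.611.

0.611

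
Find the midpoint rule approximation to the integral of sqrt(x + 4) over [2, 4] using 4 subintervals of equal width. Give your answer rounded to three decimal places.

Δx = (4 − 2)/4 = 0.5.
Midpoints: 2.25, 2.75, 3.25, 3.75.
f(2.25) ≈ 2.500, f(2.75) ≈ 2.598, f(3.25) ≈ 2.693, f(3.75) ≈ 2.784.
Sum = Δx · [f(2.25) + f(2.75) + f(3.25) + f(3.75)].
Sum ≈ 5.287.

5.287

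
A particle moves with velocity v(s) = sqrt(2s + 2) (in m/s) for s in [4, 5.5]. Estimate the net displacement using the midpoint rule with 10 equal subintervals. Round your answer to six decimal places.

5.083166

Δs = (5.5 − 4)/10 = 0.15.
Midpoints: 4.075, 4.225, 4.375, 4.525, 4.675, 4.825, 4.975, 5.125, 5.275, 5.425.
v(4.075) ≈ 3.185906, v(4.225) ≈ 3.232646, v(4.375) ≈ 3.278719, v(4.525) ≈ 3.324154, v(4.675) ≈ 3.368976, v(4.825) ≈ 3.413210, v(4.975) ≈ 3.456877, v(5.125) ≈ 3.500000, v(5.275) ≈ 3.542598, v(5.425) ≈ 3.584690.
Sum = Δs · [v(4.075) + v(4.225) + v(4.375) + ...].
Sum ≈ 5.083166.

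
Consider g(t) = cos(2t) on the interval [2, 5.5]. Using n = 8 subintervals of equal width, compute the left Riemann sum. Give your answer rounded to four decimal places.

Δt = (5.5 − 2)/8 = 0.4375.
Left endpoints: 2, 2.4375, 2.875, 3.3125, 3.75, 4.1875, 4.625, 5.0625.
g(2) ≈ -0.6536, g(2.4375) ≈ 0.1619, g(2.875) ≈ 0.8612, g(3.3125) ≈ 0.9421, g(3.75) ≈ 0.3466, g(4.1875) ≈ -0.4978, g(4.625) ≈ -0.9848, g(5.0625) ≈ -0.7647.
Sum = Δt · [g(2) + g(2.4375) + g(2.875) + ...].
Sum ≈ -0.2577.

-0.2577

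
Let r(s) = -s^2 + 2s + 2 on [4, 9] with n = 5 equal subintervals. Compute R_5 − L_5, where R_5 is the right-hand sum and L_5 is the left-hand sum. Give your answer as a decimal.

-55

R_5 = -175.
L_5 = -120.
R_5 − L_5 = -55.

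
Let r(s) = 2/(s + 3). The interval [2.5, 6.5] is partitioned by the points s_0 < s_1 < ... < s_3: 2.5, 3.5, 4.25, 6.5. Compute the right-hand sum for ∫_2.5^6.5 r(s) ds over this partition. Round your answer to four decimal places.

Subinterval widths: 1, 0.75, 2.25.
Right endpoints: 3.5, 4.25, 6.5.
r(3.5) = 4/13, r(4.25) = 8/29, r(6.5) = 4/19.
Sum = Σ Δs_i · r(s_i).
Sum ≈ 0.9883.

0.9883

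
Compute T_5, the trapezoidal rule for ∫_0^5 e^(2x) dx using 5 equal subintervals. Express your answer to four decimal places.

14460.1069

Δx = (5 − 0)/5 = 1.
f(0) ≈ 1.0000, f(1) ≈ 7.3891, f(2) ≈ 54.5982, f(3) ≈ 403.4288, f(4) ≈ 2980.9580, f(5) ≈ 22026.4658.
T_5 = (Δx/2)·[f(x_0) + 2f(x_1) + ... + 2f(x_{4}) + f(x_5)].
Sum ≈ 14460.1069.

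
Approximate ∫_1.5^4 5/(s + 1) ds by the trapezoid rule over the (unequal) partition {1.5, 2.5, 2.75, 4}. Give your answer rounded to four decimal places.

3.5179

Subinterval widths: 1, 0.25, 1.25.
f(1.5) = 2, f(2.5) = 10/7, f(2.75) = 4/3, f(4) = 1.
On each subinterval the trapezoid contributes (Δs_i/2)·[f(s_{i-1}) + f(s_i)].
Sum ≈ 3.5179.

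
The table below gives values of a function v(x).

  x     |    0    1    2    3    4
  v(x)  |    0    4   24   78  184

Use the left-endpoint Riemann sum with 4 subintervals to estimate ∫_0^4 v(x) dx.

Δx = 1.
Sum = 1·[0 + 4 + 24 + 78] = 106.

106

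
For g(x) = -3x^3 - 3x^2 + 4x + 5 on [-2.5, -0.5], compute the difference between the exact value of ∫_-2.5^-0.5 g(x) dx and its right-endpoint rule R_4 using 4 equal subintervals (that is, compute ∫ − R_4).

Exact integral: ∫_-2.5^-0.5 g(x) dx = 11.75.
R_4 = 7.5.
Error = 11.75 − 7.5 = 4.25.

4.25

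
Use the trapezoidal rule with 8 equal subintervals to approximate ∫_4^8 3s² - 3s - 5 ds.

356.5

Δs = (8 − 4)/8 = 0.5.
f(4) = 31, f(4.5) = 42.25, f(5) = 55, f(5.5) = 69.25, f(6) = 85, f(6.5) = 102.25, f(7) = 121, f(7.5) = 141.25, f(8) = 163.
T_8 = (Δs/2)·[f(s_0) + 2f(s_1) + ... + 2f(s_{7}) + f(s_8)].
Sum = 356.5.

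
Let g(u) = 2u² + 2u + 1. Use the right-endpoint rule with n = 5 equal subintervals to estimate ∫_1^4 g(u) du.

Δu = (4 − 1)/5 = 0.6.
Right endpoints: 1.6, 2.2, 2.8, 3.4, 4.
g(1.6) = 9.32, g(2.2) = 15.08, g(2.8) = 22.28, g(3.4) = 30.92, g(4) = 41.
Sum = Δu · [g(1.6) + g(2.2) + g(2.8) + g(3.4) + g(4)].
Sum = 71.16.

71.16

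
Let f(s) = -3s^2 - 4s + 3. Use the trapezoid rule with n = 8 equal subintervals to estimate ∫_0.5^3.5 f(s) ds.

Δs = (3.5 − 0.5)/8 = 0.375.
f(0.5) = 0.25, f(0.875) = -2.796875, f(1.25) = -6.6875, f(1.625) = -11.421875, f(2) = -17, f(2.375) = -23.421875, f(2.75) = -30.6875, f(3.125) = -38.796875, f(3.5) = -47.75.
T_8 = (Δs/2)·[f(s_0) + 2f(s_1) + ... + 2f(s_{7}) + f(s_8)].
Sum = -57.9609375.

-57.9609375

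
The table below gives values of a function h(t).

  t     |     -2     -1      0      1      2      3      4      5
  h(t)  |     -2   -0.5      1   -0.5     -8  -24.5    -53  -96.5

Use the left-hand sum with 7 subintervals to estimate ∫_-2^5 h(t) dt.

-87.5

Δt = 1.
Sum = 1·[(-2) + (-0.5) + 1 + (-0.5) + (-8) + (-24.5) + (-53)] = -87.5.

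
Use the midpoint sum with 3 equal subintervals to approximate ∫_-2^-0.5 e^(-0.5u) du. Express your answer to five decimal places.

Δu = (-0.5 − (-2))/3 = 0.5.
Midpoints: -1.75, -1.25, -0.75.
f(-1.75) ≈ 2.39888, f(-1.25) ≈ 1.86825, f(-0.75) ≈ 1.45499.
Sum = Δu · [f(-1.75) + f(-1.25) + f(-0.75)].
Sum ≈ 2.86106.

2.86106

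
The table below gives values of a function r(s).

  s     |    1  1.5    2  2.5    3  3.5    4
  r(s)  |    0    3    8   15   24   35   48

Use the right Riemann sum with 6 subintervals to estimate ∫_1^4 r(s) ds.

66.5

Δs = 0.5.
Sum = 0.5·[3 + 8 + 15 + 24 + 35 + 48] = 66.5.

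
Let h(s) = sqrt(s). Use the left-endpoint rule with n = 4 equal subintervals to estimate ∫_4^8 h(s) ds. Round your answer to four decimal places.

Δs = (8 − 4)/4 = 1.
Left endpoints: 4, 5, 6, 7.
h(4) ≈ 2.0000, h(5) ≈ 2.2361, h(6) ≈ 2.4495, h(7) ≈ 2.6458.
Sum = Δs · [h(4) + h(5) + h(6) + h(7)].
Sum ≈ 9.3313.

9.3313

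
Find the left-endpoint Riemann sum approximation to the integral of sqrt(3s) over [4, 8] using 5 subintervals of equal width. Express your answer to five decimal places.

Δs = (8 − 4)/5 = 0.8.
Left endpoints: 4, 4.8, 5.6, 6.4, 7.2.
f(4) ≈ 3.46410, f(4.8) ≈ 3.79473, f(5.6) ≈ 4.09878, f(6.4) ≈ 4.38178, f(7.2) ≈ 4.64758.
Sum = Δs · [f(4) + f(4.8) + f(5.6) + f(6.4) + f(7.2)].
Sum ≈ 16.30958.

16.30958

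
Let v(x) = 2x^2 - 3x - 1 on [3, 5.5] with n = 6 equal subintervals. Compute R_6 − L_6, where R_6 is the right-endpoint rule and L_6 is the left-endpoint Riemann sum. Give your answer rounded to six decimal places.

14.583333

R_6 ≈ 65.97800926.
L_6 ≈ 51.39467593.
R_6 − L_6 ≈ 14.583333.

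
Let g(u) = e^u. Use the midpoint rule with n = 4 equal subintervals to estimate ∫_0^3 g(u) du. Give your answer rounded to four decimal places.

Δu = (3 − 0)/4 = 0.75.
Midpoints: 0.375, 1.125, 1.875, 2.625.
g(0.375) ≈ 1.4550, g(1.125) ≈ 3.0802, g(1.875) ≈ 6.5208, g(2.625) ≈ 13.8046.
Sum = Δu · [g(0.375) + g(1.125) + g(1.875) + g(2.625)].
Sum ≈ 18.6455.

18.6455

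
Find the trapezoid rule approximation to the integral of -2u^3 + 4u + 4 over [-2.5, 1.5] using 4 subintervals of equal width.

27

Δu = (1.5 − (-2.5))/4 = 1.
f(-2.5) = 25.25, f(-1.5) = 4.75, f(-0.5) = 2.25, f(0.5) = 5.75, f(1.5) = 3.25.
T_4 = (Δu/2)·[f(u_0) + 2f(u_1) + 2f(u_2) + 2f(u_3) + f(u_4)].
Sum = 27.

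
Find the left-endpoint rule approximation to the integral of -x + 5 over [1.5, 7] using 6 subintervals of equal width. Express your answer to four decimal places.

6.6458

Δx = (7 − 1.5)/6 = 11/12.
Left endpoints: 1.5, 29/12, 10/3, 4.25, 31/6, 73/12.
f(1.5) = 3.5, f(29/12) = 31/12, f(10/3) = 5/3, f(4.25) = 0.75, f(31/6) = -1/6, f(73/12) = -13/12.
Sum = Δx · [f(1.5) + f(29/12) + f(10/3) + ...].
Sum ≈ 6.6458.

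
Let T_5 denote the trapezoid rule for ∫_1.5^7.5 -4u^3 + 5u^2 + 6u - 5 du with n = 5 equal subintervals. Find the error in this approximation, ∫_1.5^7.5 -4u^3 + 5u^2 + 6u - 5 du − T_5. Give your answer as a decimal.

Exact integral: ∫_1.5^7.5 f(u) du = -2329.5.
T_5 = -2400.06.
Error = -2329.5 − (-2400.06) = 70.56.

70.56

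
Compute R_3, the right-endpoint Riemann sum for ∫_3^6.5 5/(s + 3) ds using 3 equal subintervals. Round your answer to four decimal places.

Δs = (6.5 − 3)/3 = 7/6.
Right endpoints: 25/6, 16/3, 6.5.
f(25/6) = 30/43, f(16/3) = 0.6, f(6.5) = 10/19.
Sum = Δs · [f(25/6) + f(16/3) + f(6.5)].
Sum ≈ 2.1280.

2.1280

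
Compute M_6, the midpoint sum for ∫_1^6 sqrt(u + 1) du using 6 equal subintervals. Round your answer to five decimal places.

Δu = (6 − 1)/6 = 5/6.
Midpoints: 17/12, 2.25, 37/12, 47/12, 4.75, 67/12.
f(17/12) ≈ 1.55456, f(2.25) ≈ 1.80278, f(37/12) ≈ 2.02073, f(47/12) ≈ 2.21736, f(4.75) ≈ 2.39792, f(67/12) ≈ 2.56580.
Sum = Δu · [f(17/12) + f(2.25) + f(37/12) + ...].
Sum ≈ 10.46595.

10.46595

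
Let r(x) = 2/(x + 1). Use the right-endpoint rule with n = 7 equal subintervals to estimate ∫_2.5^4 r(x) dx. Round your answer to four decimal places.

0.6953

Δx = (4 − 2.5)/7 = 3/14.
Right endpoints: 19/7, 41/14, 22/7, 47/14, 25/7, 53/14, 4.
r(19/7) = 7/13, r(41/14) = 28/55, r(22/7) = 14/29, r(47/14) = 28/61, r(25/7) = 0.4375, r(53/14) = 28/67, r(4) = 0.4.
Sum = Δx · [r(19/7) + r(41/14) + r(22/7) + ...].
Sum ≈ 0.6953.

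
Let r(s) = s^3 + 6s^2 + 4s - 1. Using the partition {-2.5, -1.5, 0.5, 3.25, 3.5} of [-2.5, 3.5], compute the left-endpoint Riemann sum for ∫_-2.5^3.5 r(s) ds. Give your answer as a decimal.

Subinterval widths: 1, 2, 2.75, 0.25.
Left endpoints: -2.5, -1.5, 0.5, 3.25.
r(-2.5) = 10.875, r(-1.5) = 3.125, r(0.5) = 2.625, r(3.25) = 109.703125.
Sum = Σ Δs_i · r(s_i).
Sum = 51.76953125.

51.76953125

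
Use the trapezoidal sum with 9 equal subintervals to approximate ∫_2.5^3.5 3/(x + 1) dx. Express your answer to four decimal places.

0.7540

Δx = (3.5 − 2.5)/9 = 1/9.
f(2.5) = 6/7, f(47/18) = 54/65, f(49/18) = 54/67, f(17/6) = 18/23, f(53/18) = 54/71, f(55/18) = 54/73, f(19/6) = 0.72, f(59/18) = 54/77, f(61/18) = 54/79, f(3.5) = 2/3.
T_9 = (Δx/2)·[f(x_0) + 2f(x_1) + ... + 2f(x_{8}) + f(x_9)].
Sum ≈ 0.7540.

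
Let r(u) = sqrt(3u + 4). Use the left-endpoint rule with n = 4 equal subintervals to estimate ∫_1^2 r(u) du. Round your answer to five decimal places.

2.84662

Δu = (2 − 1)/4 = 0.25.
Left endpoints: 1, 1.25, 1.5, 1.75.
r(1) ≈ 2.64575, r(1.25) ≈ 2.78388, r(1.5) ≈ 2.91548, r(1.75) ≈ 3.04138.
Sum = Δu · [r(1) + r(1.25) + r(1.5) + r(1.75)].
Sum ≈ 2.84662.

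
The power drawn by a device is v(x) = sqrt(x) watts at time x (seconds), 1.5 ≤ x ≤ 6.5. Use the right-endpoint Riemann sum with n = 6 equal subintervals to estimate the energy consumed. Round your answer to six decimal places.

Δx = (6.5 − 1.5)/6 = 5/6.
Right endpoints: 7/3, 19/6, 4, 29/6, 17/3, 6.5.
v(7/3) ≈ 1.527525, v(19/6) ≈ 1.779513, v(4) ≈ 2.000000, v(29/6) ≈ 2.198484, v(17/3) ≈ 2.380476, v(6.5) ≈ 2.549510.
Sum = Δx · [v(7/3) + v(19/6) + v(4) + ...].
Sum ≈ 10.362924.

10.362924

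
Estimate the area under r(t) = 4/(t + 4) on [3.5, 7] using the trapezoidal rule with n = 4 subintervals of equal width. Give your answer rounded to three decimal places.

Δt = (7 − 3.5)/4 = 0.875.
r(3.5) = 8/15, r(4.375) = 32/67, r(5.25) = 16/37, r(6.125) = 32/81, r(7) = 4/11.
T_4 = (Δt/2)·[r(t_0) + 2r(t_1) + 2r(t_2) + 2r(t_3) + r(t_4)].
Sum ≈ 1.534.

1.534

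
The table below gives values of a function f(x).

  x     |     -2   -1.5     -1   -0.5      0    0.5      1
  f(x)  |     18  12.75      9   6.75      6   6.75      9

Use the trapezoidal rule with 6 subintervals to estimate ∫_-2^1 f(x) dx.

27.375

Δx = 0.5.
T_6 = (0.5/2)·[18 + 2·12.75 + 2·9 + 2·6.75 + 2·6 + 2·6.75 + 9] = 27.375.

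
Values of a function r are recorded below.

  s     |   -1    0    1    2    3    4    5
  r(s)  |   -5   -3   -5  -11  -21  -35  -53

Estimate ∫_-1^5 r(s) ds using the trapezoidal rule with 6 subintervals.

Δs = 1.
T_6 = (1/2)·[(-5) + 2·(-3) + 2·(-5) + 2·(-11) + 2·(-21) + 2·(-35) + (-53)] = -104.

-104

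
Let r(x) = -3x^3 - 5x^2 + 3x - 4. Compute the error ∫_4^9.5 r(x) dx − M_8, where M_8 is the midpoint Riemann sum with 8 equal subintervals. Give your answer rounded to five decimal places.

Exact integral: ∫_4^9.5 r(x) dx ≈ -7149.7135417.
M_8 ≈ -7135.4698486.
Error ≈ -7149.7135417 − (-7135.4698486) ≈ -14.24369.

-14.24369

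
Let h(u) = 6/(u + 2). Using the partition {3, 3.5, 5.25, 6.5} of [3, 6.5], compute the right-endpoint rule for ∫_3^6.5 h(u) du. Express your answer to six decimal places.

Subinterval widths: 0.5, 1.75, 1.25.
Right endpoints: 3.5, 5.25, 6.5.
h(3.5) = 12/11, h(5.25) = 24/29, h(6.5) = 12/17.
Sum = Σ Δu_i · h(u_i).
Sum ≈ 2.876083.

2.876083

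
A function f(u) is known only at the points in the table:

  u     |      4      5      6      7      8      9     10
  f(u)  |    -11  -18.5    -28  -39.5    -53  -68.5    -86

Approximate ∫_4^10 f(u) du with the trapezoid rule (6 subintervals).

Δu = 1.
T_6 = (1/2)·[(-11) + 2·(-18.5) + 2·(-28) + 2·(-39.5) + 2·(-53) + 2·(-68.5) + (-86)] = -256.

-256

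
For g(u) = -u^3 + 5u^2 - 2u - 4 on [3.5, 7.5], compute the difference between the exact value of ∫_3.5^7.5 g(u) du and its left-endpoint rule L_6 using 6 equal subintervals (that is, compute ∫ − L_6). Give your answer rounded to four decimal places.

-52.2593

Exact integral: ∫_3.5^7.5 g(u) du ≈ -181.833333.
L_6 ≈ -129.574074.
Error ≈ -181.833333 − (-129.574074) ≈ -52.2593.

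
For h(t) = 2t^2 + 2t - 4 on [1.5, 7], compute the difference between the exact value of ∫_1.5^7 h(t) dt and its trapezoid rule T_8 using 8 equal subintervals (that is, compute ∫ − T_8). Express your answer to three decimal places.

-0.867

Exact integral: ∫_1.5^7 h(t) dt ≈ 251.16667.
T_8 ≈ 252.03320.
Error ≈ 251.16667 − 252.03320 ≈ -0.867.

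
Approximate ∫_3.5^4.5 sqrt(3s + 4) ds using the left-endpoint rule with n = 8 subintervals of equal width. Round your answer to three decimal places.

Δs = (4.5 − 3.5)/8 = 0.125.
Left endpoints: 3.5, 3.625, 3.75, 3.875, 4, 4.125, 4.25, 4.375.
f(3.5) ≈ 3.808, f(3.625) ≈ 3.857, f(3.75) ≈ 3.905, f(3.875) ≈ 3.953, f(4) ≈ 4.000, f(4.125) ≈ 4.047, f(4.25) ≈ 4.093, f(4.375) ≈ 4.138.
Sum = Δs · [f(3.5) + f(3.625) + f(3.75) + ...].
Sum ≈ 3.975.

3.975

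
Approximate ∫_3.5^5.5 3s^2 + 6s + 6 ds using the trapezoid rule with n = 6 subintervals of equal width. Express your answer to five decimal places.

189.61111

Δs = (5.5 − 3.5)/6 = 1/3.
f(3.5) = 63.75, f(23/6) = 877/12, f(25/6) = 997/12, f(4.5) = 93.75, f(29/6) = 1261/12, f(31/6) = 1405/12, f(5.5) = 129.75.
T_6 = (Δs/2)·[f(s_0) + 2f(s_1) + ... + 2f(s_{5}) + f(s_6)].
Sum ≈ 189.61111.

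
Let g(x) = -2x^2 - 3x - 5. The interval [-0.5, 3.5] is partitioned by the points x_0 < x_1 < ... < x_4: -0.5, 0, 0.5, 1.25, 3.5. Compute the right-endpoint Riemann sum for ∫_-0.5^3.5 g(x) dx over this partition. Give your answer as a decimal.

Subinterval widths: 0.5, 0.5, 0.75, 2.25.
Right endpoints: 0, 0.5, 1.25, 3.5.
g(0) = -5, g(0.5) = -7, g(1.25) = -11.875, g(3.5) = -40.
Sum = Σ Δx_i · g(x_i).
Sum = -104.90625.

-104.90625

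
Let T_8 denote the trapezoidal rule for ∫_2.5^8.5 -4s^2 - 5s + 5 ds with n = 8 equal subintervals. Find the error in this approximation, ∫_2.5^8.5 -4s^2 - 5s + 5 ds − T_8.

2.25

Exact integral: ∫_2.5^8.5 f(s) ds = -933.
T_8 = -935.25.
Error = -933 − (-935.25) = 2.25.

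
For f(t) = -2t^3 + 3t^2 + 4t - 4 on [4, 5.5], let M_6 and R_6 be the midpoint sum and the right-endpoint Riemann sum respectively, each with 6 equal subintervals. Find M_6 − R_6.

M_6 = -204.45703125.
R_6 = -224.5546875.
M_6 − R_6 = 20.09765625.

20.09765625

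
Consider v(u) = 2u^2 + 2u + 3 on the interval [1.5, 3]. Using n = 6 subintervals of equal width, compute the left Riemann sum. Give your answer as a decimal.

24.96875

Δu = (3 − 1.5)/6 = 0.25.
Left endpoints: 1.5, 1.75, 2, 2.25, 2.5, 2.75.
v(1.5) = 10.5, v(1.75) = 12.625, v(2) = 15, v(2.25) = 17.625, v(2.5) = 20.5, v(2.75) = 23.625.
Sum = Δu · [v(1.5) + v(1.75) + v(2) + ...].
Sum = 24.96875.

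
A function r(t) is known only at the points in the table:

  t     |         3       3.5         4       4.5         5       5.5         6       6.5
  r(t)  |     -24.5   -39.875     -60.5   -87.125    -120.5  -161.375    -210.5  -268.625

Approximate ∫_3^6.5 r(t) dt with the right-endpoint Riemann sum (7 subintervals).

-474.25

Δt = 0.5.
Sum = 0.5·[(-39.875) + (-60.5) + (-87.125) + (-120.5) + (-161.375) + (-210.5) + (-268.625)] = -474.25.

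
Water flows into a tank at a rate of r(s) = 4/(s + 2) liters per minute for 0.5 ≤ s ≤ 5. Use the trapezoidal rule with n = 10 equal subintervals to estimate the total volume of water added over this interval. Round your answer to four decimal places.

Δs = (5 − 0.5)/10 = 0.45.
r(0.5) = 1.6, r(0.95) = 80/59, r(1.4) = 20/17, r(1.85) = 80/77, r(2.3) = 40/43, r(2.75) = 16/19, r(3.2) = 10/13, r(3.65) = 80/113, r(4.1) = 40/61, r(4.55) = 80/131, r(5) = 4/7.
T_10 = (Δs/2)·[r(s_0) + 2r(s_1) + ... + 2r(s_{9}) + r(s_10)].
Sum ≈ 4.1279.

4.1279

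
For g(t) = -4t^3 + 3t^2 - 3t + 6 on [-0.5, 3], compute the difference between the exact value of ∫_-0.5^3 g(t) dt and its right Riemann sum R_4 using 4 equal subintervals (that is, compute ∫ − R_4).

Exact integral: ∫_-0.5^3 g(t) dt = -45.9375.
R_4 = -91.875.
Error = -45.9375 − (-91.875) = 45.9375.

45.9375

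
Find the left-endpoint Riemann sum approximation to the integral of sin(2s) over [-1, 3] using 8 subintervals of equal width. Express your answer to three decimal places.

Δs = (3 − (-1))/8 = 0.5.
Left endpoints: -1, -0.5, 0, 0.5, 1, 1.5, 2, 2.5.
f(-1) ≈ -0.909, f(-0.5) ≈ -0.841, f(0) ≈ 0.000, f(0.5) ≈ 0.841, f(1) ≈ 0.909, f(1.5) ≈ 0.141, f(2) ≈ -0.757, f(2.5) ≈ -0.959.
Sum = Δs · [f(-1) + f(-0.5) + f(0) + ...].
Sum ≈ -0.787.

-0.787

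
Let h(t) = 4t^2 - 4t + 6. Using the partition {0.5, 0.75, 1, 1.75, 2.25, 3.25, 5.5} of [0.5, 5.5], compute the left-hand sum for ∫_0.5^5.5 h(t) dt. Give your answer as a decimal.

109.25

Subinterval widths: 0.25, 0.25, 0.75, 0.5, 1, 2.25.
Left endpoints: 0.5, 0.75, 1, 1.75, 2.25, 3.25.
h(0.5) = 5, h(0.75) = 5.25, h(1) = 6, h(1.75) = 11.25, h(2.25) = 17.25, h(3.25) = 35.25.
Sum = Σ Δt_i · h(t_i).
Sum = 109.25.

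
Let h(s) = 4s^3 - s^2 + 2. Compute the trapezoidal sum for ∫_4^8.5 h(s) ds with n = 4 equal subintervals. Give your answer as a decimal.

4859.9296875

Δs = (8.5 − 4)/4 = 1.125.
h(4) = 242, h(5.125) = 514.1796875, h(6.25) = 939.5, h(7.375) = 1552.1328125, h(8.5) = 2386.25.
T_4 = (Δs/2)·[h(s_0) + 2h(s_1) + 2h(s_2) + 2h(s_3) + h(s_4)].
Sum = 4859.9296875.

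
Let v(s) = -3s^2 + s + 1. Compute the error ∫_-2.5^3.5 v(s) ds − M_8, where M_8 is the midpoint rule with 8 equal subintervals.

Exact integral: ∫_-2.5^3.5 v(s) ds = -49.5.
M_8 = -48.65625.
Error = -49.5 − (-48.65625) = -0.84375.

-0.84375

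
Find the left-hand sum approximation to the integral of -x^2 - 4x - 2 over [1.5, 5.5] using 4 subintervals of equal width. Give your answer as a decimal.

Δx = (5.5 − 1.5)/4 = 1.
Left endpoints: 1.5, 2.5, 3.5, 4.5.
f(1.5) = -10.25, f(2.5) = -18.25, f(3.5) = -28.25, f(4.5) = -40.25.
Sum = Δx · [f(1.5) + f(2.5) + f(3.5) + f(4.5)].
Sum = -97.

-97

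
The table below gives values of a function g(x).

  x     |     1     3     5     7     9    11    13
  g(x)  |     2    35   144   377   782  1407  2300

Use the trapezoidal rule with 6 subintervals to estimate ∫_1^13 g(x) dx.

Δx = 2.
T_6 = (2/2)·[2 + 2·35 + 2·144 + 2·377 + 2·782 + 2·1407 + 2300] = 7792.

7792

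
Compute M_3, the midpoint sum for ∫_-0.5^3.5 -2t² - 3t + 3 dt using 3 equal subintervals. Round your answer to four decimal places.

Δt = (3.5 − (-0.5))/3 = 4/3.
Midpoints: 1/6, 1.5, 17/6.
f(1/6) = 22/9, f(1.5) = -6, f(17/6) = -194/9.
Sum = Δt · [f(1/6) + f(1.5) + f(17/6)].
Sum ≈ -33.4815.

-33.4815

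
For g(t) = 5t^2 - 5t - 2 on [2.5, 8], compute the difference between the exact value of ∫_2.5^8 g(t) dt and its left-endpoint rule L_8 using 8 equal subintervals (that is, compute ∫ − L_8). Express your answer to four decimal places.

Exact integral: ∫_2.5^8 g(t) dt ≈ 671.916667.
L_8 ≈ 584.278320.
Error ≈ 671.916667 − 584.278320 ≈ 87.6383.

87.6383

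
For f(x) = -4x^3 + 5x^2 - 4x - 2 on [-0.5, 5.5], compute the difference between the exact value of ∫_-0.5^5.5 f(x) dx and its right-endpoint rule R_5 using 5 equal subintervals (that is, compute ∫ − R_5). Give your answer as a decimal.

Exact integral: ∫_-0.5^5.5 f(x) dx = -709.5.
R_5 = -1069.5.
Error = -709.5 − (-1069.5) = 360.

360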